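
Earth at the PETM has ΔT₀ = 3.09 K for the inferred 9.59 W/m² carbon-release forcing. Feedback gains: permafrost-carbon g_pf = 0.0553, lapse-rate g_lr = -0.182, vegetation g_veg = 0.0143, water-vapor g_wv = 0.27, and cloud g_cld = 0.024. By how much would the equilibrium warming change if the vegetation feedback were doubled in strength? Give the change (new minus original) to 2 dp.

Original: g = 0.1816, ΔT = 3.09/(1−0.1816) = 3.7757 K.
With doubled vegetation: g' = 0.1959, ΔT' = 3.09/(1−0.1959) = 3.8428 K.
Change = 3.8428 − 3.7757 = 0.07 K.

0.07 K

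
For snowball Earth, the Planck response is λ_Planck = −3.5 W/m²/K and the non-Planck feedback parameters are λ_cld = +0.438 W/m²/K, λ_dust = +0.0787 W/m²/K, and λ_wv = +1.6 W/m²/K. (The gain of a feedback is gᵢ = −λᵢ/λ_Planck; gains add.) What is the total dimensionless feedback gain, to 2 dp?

Convert to gains: g_cld = 0.438/3.5 = 0.1251; g_dust = 0.0787/3.5 = 0.02249; g_wv = 1.6/3.5 = 0.4571.
Total gain g = 0.60469.

0.60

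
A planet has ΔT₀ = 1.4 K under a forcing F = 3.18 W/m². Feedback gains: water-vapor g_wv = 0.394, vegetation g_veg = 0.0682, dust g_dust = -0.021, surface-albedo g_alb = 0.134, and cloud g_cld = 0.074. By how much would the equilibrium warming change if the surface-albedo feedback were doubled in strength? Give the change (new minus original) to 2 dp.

Original: g = 0.6492, ΔT = 1.4/(1−0.6492) = 3.9909 K.
With doubled surface-albedo: g' = 0.7832, ΔT' = 1.4/(1−0.7832) = 6.4576 K.
Change = 6.4576 − 3.9909 = 2.47 K.

2.47 K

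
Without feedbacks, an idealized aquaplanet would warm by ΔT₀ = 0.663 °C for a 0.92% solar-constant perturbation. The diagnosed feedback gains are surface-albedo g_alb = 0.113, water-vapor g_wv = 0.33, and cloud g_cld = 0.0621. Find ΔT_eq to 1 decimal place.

Total gain g = 0.113 + 0.33 + 0.0621 = 0.5051.
Amplification A = 1/(1 − 0.5051) = 2.021.
ΔT = 0.663 × 2.021 = 1.3 °C.

1.3 °C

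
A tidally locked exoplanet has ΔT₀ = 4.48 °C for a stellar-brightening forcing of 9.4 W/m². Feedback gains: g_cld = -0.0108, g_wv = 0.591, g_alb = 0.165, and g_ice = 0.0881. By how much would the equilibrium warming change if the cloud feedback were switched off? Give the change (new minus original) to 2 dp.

1.86 °C

Original: g = 0.8333, ΔT = 4.48/(1−0.8333) = 26.8746 °C.
Without cloud: g' = 0.8441, ΔT' = 4.48/(1−0.8441) = 28.7364 °C.
Change = 28.7364 − 26.8746 = 1.86 °C.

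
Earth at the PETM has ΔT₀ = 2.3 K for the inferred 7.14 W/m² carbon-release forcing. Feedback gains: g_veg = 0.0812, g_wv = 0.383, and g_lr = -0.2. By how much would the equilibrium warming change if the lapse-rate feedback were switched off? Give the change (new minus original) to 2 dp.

Original: g = 0.2642, ΔT = 2.3/(1−0.2642) = 3.1258 K.
Without lapse-rate: g' = 0.4642, ΔT' = 2.3/(1−0.4642) = 4.2926 K.
Change = 4.2926 − 3.1258 = 1.17 K.

1.17 K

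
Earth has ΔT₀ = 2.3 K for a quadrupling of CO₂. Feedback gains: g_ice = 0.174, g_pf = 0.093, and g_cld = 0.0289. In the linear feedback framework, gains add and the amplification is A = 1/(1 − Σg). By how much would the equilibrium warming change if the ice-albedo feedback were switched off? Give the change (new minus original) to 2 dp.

-0.65 K

Original: g = 0.2959, ΔT = 2.3/(1−0.2959) = 3.2666 K.
Without ice-albedo: g' = 0.1219, ΔT' = 2.3/(1−0.1219) = 2.6193 K.
Change = 2.6193 − 3.2666 = -0.65 K.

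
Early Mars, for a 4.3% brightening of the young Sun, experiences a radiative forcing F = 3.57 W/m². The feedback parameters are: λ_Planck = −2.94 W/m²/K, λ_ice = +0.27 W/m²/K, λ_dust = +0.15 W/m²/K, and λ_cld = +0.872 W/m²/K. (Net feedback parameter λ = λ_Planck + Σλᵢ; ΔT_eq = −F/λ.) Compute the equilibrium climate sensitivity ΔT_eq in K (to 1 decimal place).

2.2 K

Net feedback parameter λ = (−2.94) + (+0.27) + (+0.15) + (+0.872) = -1.648 W/m²/K.
ΔT = −F/λ = −3.57/(-1.648) = 2.2 K.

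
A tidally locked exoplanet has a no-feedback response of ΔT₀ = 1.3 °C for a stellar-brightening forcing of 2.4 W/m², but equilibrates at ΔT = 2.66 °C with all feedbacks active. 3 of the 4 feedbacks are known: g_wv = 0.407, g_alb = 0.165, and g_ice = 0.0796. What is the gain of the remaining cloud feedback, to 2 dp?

-0.14

Amplification A = ΔT/ΔT₀ = 2.66/1.3 = 2.046.
Total gain g = 1 − 1/A = 1 − 1/2.046 = 0.5112.
Known gains sum to 0.407 + 0.165 + 0.0796 = 0.6516.
g_cld = 0.5112 − 0.6516 = -0.14.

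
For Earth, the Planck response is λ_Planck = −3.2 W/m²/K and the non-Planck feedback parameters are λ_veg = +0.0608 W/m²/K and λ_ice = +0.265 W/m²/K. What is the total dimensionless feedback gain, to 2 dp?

Convert to gains: g_veg = 0.0608/3.2 = 0.019; g_ice = 0.265/3.2 = 0.08281.
Total gain g = 0.10181.

0.10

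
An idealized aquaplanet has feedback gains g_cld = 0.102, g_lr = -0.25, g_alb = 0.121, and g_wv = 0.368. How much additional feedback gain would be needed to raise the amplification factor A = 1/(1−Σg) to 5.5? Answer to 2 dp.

Current total gain = 0.341.
Target gain for A = 5.5: g* = 1 − 1/5.5 = 0.8182.
Additional gain needed = 0.8182 − 0.341 = 0.48.

0.48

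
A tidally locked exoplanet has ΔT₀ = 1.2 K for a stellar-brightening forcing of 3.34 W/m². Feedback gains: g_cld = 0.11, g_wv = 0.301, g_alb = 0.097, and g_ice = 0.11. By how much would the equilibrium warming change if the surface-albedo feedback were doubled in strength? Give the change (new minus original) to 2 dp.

1.07 K

Original: g = 0.618, ΔT = 1.2/(1−0.618) = 3.1414 K.
With doubled surface-albedo: g' = 0.715, ΔT' = 1.2/(1−0.715) = 4.2105 K.
Change = 4.2105 − 3.1414 = 1.07 K.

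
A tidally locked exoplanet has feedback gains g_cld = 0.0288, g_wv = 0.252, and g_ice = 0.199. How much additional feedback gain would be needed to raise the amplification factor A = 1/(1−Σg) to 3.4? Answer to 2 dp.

Current total gain = 0.4798.
Target gain for A = 3.4: g* = 1 − 1/3.4 = 0.7059.
Additional gain needed = 0.7059 − 0.4798 = 0.23.

0.23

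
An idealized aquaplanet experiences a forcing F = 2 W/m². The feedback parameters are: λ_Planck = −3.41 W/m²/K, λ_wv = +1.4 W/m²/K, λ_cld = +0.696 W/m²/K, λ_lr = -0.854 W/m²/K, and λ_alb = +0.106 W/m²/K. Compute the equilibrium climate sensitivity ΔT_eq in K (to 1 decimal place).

Net feedback parameter λ = (−3.41) + (+1.4) + (+0.696) + (-0.854) + (+0.106) = -2.062 W/m²/K.
ΔT = −F/λ = −2/(-2.062) = 1.0 K.

1.0 K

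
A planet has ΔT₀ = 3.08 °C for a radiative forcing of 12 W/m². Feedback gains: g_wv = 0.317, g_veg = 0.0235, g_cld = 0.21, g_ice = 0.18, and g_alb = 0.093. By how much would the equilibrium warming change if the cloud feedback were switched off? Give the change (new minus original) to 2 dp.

-9.48 °C

Original: g = 0.8235, ΔT = 3.08/(1−0.8235) = 17.4504 °C.
Without cloud: g' = 0.6135, ΔT' = 3.08/(1−0.6135) = 7.9690 °C.
Change = 7.9690 − 17.4504 = -9.48 °C.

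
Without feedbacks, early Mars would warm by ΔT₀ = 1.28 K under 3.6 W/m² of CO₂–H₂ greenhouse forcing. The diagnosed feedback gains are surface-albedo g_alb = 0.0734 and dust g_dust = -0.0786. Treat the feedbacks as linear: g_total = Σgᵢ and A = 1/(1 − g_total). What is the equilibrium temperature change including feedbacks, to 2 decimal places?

1.27 K

Total gain g = 0.0734 − 0.0786 = -0.0052.
Amplification A = 1/(1 + 0.0052) = 0.9948.
ΔT = 1.28 × 0.9948 = 1.27 K.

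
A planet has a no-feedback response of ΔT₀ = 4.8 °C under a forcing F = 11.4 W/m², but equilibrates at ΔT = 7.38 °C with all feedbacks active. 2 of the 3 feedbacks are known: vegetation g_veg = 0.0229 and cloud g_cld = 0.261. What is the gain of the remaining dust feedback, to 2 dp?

Amplification A = ΔT/ΔT₀ = 7.38/4.8 = 1.538.
Total gain g = 1 − 1/A = 1 − 1/1.538 = 0.3498.
Known gains sum to 0.0229 + 0.261 = 0.2839.
g_dust = 0.3498 − 0.2839 = 0.07.

0.07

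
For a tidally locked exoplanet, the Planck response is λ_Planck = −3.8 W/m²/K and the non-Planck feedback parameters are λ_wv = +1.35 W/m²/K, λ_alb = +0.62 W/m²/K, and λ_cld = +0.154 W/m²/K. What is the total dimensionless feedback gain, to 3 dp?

0.559

Convert to gains: g_wv = 1.35/3.8 = 0.3553; g_alb = 0.62/3.8 = 0.1632; g_cld = 0.154/3.8 = 0.04053.
Total gain g = 0.55903.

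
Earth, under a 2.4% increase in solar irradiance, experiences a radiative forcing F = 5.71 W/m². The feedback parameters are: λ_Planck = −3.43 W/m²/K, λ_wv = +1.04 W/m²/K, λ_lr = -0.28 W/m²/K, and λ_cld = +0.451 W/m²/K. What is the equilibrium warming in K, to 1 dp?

2.6 K

Net feedback parameter λ = (−3.43) + (+1.04) + (-0.28) + (+0.451) = -2.219 W/m²/K.
ΔT = −F/λ = −5.71/(-2.219) = 2.6 K.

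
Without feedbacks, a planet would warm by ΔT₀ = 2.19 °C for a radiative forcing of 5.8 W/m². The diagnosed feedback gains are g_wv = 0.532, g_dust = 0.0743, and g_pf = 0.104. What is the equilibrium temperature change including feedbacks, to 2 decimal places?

7.56 °C

Total gain g = 0.532 + 0.0743 + 0.104 = 0.7103.
Amplification A = 1/(1 − 0.7103) = 3.452.
ΔT = 2.19 × 3.452 = 7.56 °C.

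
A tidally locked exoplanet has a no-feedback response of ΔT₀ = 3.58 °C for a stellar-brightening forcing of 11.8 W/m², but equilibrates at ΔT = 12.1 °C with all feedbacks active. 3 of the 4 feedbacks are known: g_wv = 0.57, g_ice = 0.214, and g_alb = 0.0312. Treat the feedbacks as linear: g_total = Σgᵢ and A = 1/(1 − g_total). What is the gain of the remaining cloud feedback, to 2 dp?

Amplification A = ΔT/ΔT₀ = 12.1/3.58 = 3.38.
Total gain g = 1 − 1/A = 1 − 1/3.38 = 0.7041.
Known gains sum to 0.57 + 0.214 + 0.0312 = 0.8152.
g_cld = 0.7041 − 0.8152 = -0.11.

-0.11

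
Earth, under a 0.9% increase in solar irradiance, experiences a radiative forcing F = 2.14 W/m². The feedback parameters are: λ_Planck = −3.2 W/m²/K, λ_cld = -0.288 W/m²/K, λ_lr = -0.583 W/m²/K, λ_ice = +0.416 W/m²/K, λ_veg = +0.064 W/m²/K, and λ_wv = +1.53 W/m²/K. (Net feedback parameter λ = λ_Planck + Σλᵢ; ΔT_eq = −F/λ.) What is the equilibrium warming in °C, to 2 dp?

1.04 °C

Net feedback parameter λ = (−3.2) + (-0.288) + (-0.583) + (+0.416) + (+0.064) + (+1.53) = -2.061 W/m²/K.
ΔT = −F/λ = −2.14/(-2.061) = 1.04 °C.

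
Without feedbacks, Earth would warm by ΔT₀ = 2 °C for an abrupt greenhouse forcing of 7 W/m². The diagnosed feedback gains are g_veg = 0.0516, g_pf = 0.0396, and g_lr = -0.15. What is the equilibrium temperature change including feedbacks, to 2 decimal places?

Total gain g = 0.0516 + 0.0396 − 0.15 = -0.0588.
Amplification A = 1/(1 + 0.0588) = 0.9445.
ΔT = 2 × 0.9445 = 1.89 °C.

1.89 °C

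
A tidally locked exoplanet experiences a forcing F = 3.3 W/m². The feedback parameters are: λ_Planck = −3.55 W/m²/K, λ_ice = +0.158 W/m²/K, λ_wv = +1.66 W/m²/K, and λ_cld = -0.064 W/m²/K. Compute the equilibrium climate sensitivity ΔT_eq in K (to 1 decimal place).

Net feedback parameter λ = (−3.55) + (+0.158) + (+1.66) + (-0.064) = -1.796 W/m²/K.
ΔT = −F/λ = −3.3/(-1.796) = 1.8 K.

1.8 K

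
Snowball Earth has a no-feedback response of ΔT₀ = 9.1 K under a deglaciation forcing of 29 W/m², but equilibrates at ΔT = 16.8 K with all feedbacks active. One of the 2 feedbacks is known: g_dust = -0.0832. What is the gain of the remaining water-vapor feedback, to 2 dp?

Amplification A = ΔT/ΔT₀ = 16.8/9.1 = 1.846.
Total gain g = 1 − 1/A = 1 − 1/1.846 = 0.4583.
The known gain is -0.0832.
g_wv = 0.4583 + 0.0832 = 0.54.

0.54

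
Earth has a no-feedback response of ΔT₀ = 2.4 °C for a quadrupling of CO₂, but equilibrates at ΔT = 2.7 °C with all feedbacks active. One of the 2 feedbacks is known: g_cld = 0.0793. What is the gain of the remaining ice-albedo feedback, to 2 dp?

Amplification A = ΔT/ΔT₀ = 2.7/2.4 = 1.125.
Total gain g = 1 − 1/A = 1 − 1/1.125 = 0.1111.
The known gain is 0.0793.
g_ice = 0.1111 − 0.0793 = 0.03.

0.03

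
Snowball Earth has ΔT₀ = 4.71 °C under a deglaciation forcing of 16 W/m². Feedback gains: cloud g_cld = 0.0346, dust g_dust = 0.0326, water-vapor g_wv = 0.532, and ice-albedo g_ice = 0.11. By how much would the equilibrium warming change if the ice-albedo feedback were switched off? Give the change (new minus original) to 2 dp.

Original: g = 0.7092, ΔT = 4.71/(1−0.7092) = 16.1967 °C.
Without ice-albedo: g' = 0.5992, ΔT' = 4.71/(1−0.5992) = 11.7515 °C.
Change = 11.7515 − 16.1967 = -4.45 °C.

-4.45 °C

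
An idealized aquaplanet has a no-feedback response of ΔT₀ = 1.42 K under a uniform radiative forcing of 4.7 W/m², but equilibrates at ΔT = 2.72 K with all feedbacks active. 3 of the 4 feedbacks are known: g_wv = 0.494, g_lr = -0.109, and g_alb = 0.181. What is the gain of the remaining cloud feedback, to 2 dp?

-0.09

Amplification A = ΔT/ΔT₀ = 2.72/1.42 = 1.915.
Total gain g = 1 − 1/A = 1 − 1/1.915 = 0.4778.
Known gains sum to 0.494 − 0.109 + 0.181 = 0.566.
g_cld = 0.4778 − 0.566 = -0.09.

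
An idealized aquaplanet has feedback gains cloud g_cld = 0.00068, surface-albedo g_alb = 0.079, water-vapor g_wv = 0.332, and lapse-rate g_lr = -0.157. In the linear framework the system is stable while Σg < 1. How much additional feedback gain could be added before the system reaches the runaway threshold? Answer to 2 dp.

Current total gain = 0.00068 + 0.079 + 0.332 − 0.157 = 0.25468.
Margin to runaway = 1 − 0.25468 = 0.75.

0.75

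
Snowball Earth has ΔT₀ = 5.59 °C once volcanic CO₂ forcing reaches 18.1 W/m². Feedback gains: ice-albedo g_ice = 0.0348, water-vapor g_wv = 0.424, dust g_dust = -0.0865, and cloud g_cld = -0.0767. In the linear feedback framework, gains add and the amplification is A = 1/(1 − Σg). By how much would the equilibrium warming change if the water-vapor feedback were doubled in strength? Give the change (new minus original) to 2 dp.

Original: g = 0.2956, ΔT = 5.59/(1−0.2956) = 7.9358 °C.
With doubled water-vapor: g' = 0.7196, ΔT' = 5.59/(1−0.7196) = 19.9358 °C.
Change = 19.9358 − 7.9358 = 12.00 °C.

12.00 °C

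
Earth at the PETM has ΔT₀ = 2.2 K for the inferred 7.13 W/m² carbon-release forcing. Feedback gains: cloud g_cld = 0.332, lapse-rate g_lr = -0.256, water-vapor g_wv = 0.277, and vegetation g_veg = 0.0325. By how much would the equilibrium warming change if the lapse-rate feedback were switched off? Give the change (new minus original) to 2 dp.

Original: g = 0.3855, ΔT = 2.2/(1−0.3855) = 3.5801 K.
Without lapse-rate: g' = 0.6415, ΔT' = 2.2/(1−0.6415) = 6.1367 K.
Change = 6.1367 − 3.5801 = 2.56 K.

2.56 K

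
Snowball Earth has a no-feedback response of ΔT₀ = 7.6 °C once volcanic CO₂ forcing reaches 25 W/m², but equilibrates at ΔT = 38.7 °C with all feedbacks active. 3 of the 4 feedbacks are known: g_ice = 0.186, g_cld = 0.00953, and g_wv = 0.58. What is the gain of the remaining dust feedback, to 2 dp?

0.03

Amplification A = ΔT/ΔT₀ = 38.7/7.6 = 5.092.
Total gain g = 1 − 1/A = 1 − 1/5.092 = 0.8036.
Known gains sum to 0.186 + 0.00953 + 0.58 = 0.77553.
g_dust = 0.8036 − 0.77553 = 0.03.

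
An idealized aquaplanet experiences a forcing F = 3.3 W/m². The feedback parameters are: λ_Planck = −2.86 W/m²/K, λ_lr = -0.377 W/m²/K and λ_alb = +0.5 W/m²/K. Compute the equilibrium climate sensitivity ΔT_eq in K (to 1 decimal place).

1.2 K

Net feedback parameter λ = (−2.86) + (-0.377) + (+0.5) = -2.737 W/m²/K.
ΔT = −F/λ = −3.3/(-2.737) = 1.2 K.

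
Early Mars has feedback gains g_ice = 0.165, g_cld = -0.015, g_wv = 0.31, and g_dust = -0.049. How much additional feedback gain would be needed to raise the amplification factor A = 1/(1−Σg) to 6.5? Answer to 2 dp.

0.44

Current total gain = 0.411.
Target gain for A = 6.5: g* = 1 − 1/6.5 = 0.8462.
Additional gain needed = 0.8462 − 0.411 = 0.44.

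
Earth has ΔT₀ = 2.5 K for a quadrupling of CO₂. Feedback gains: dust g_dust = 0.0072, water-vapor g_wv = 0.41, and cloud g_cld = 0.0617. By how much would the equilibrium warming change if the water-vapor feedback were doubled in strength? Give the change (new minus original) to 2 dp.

17.70 K

Original: g = 0.4789, ΔT = 2.5/(1−0.4789) = 4.7975 K.
With doubled water-vapor: g' = 0.8889, ΔT' = 2.5/(1−0.8889) = 22.5023 K.
Change = 22.5023 − 4.7975 = 17.70 K.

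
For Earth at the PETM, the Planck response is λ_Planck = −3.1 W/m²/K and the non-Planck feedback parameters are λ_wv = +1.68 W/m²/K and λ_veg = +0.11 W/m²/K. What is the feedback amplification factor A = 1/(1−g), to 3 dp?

2.366

Convert to gains: g_wv = 1.68/3.1 = 0.5419; g_veg = 0.11/3.1 = 0.03548.
Total gain g = 0.57738.
A = 1/(1 − 0.57738) = 2.366.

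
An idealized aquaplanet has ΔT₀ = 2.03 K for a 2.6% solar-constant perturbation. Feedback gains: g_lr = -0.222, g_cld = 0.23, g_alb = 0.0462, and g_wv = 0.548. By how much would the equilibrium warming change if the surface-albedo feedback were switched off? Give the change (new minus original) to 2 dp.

-0.53 K

Original: g = 0.6022, ΔT = 2.03/(1−0.6022) = 5.1031 K.
Without surface-albedo: g' = 0.556, ΔT' = 2.03/(1−0.556) = 4.5721 K.
Change = 4.5721 − 5.1031 = -0.53 K.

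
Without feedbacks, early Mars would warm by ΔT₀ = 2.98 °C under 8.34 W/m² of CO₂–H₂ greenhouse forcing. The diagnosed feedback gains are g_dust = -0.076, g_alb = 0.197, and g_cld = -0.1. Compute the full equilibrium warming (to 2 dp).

3.04 °C

Total gain g = -0.076 + 0.197 − 0.1 = 0.021.
Amplification A = 1/(1 − 0.021) = 1.021.
ΔT = 2.98 × 1.021 = 3.04 °C.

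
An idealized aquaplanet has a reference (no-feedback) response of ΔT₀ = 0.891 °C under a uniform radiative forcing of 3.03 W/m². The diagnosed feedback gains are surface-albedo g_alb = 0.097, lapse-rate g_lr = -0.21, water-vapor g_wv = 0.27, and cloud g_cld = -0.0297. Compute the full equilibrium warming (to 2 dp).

Total gain g = 0.097 − 0.21 + 0.27 − 0.0297 = 0.1273.
Amplification A = 1/(1 − 0.1273) = 1.146.
ΔT = 0.891 × 1.146 = 1.02 °C.

1.02 °C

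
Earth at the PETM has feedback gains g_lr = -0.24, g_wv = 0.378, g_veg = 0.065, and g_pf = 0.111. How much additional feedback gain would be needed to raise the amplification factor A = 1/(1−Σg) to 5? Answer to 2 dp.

Current total gain = 0.314.
Target gain for A = 5: g* = 1 − 1/5 = 0.8.
Additional gain needed = 0.8 − 0.314 = 0.49.

0.49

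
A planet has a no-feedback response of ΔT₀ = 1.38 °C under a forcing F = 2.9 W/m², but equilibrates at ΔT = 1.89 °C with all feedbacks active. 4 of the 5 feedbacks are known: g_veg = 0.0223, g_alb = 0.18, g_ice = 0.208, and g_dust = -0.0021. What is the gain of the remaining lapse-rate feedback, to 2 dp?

-0.14

Amplification A = ΔT/ΔT₀ = 1.89/1.38 = 1.37.
Total gain g = 1 − 1/A = 1 − 1/1.37 = 0.2701.
Known gains sum to 0.0223 + 0.18 + 0.208 − 0.0021 = 0.4082.
g_lr = 0.2701 − 0.4082 = -0.14.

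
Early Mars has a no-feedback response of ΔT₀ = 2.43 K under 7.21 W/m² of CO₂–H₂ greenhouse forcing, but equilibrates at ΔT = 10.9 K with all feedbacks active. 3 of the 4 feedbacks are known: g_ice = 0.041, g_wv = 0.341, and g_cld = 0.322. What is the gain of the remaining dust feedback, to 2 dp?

0.07

Amplification A = ΔT/ΔT₀ = 10.9/2.43 = 4.486.
Total gain g = 1 − 1/A = 1 − 1/4.486 = 0.7771.
Known gains sum to 0.041 + 0.341 + 0.322 = 0.704.
g_dust = 0.7771 − 0.704 = 0.07.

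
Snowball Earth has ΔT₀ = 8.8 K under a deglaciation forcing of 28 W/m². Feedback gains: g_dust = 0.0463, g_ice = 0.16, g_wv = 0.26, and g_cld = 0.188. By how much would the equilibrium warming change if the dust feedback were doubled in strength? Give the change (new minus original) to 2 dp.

3.94 K

Original: g = 0.6543, ΔT = 8.8/(1−0.6543) = 25.4556 K.
With doubled dust: g' = 0.7006, ΔT' = 8.8/(1−0.7006) = 29.3921 K.
Change = 29.3921 − 25.4556 = 3.94 K.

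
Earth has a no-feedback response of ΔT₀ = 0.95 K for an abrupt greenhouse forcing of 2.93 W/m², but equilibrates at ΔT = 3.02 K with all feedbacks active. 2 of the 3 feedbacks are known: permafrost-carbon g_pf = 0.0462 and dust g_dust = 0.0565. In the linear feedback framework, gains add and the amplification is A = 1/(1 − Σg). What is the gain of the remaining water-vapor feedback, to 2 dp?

0.58

Amplification A = ΔT/ΔT₀ = 3.02/0.95 = 3.179.
Total gain g = 1 − 1/A = 1 − 1/3.179 = 0.6854.
Known gains sum to 0.0462 + 0.0565 = 0.1027.
g_wv = 0.6854 − 0.1027 = 0.58.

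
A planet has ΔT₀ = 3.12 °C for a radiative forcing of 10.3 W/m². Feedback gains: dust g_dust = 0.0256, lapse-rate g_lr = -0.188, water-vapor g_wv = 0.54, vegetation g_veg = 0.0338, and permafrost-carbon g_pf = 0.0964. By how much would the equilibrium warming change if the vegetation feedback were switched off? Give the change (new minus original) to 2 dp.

-0.41 °C

Original: g = 0.5078, ΔT = 3.12/(1−0.5078) = 6.3389 °C.
Without vegetation: g' = 0.474, ΔT' = 3.12/(1−0.474) = 5.9316 °C.
Change = 5.9316 − 6.3389 = -0.41 °C.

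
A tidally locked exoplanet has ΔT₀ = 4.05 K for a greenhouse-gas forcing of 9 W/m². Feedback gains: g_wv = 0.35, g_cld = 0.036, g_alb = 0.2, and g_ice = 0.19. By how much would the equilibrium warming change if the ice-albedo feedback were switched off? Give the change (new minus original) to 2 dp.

-8.30 K

Original: g = 0.776, ΔT = 4.05/(1−0.776) = 18.0804 K.
Without ice-albedo: g' = 0.586, ΔT' = 4.05/(1−0.586) = 9.7826 K.
Change = 9.7826 − 18.0804 = -8.30 K.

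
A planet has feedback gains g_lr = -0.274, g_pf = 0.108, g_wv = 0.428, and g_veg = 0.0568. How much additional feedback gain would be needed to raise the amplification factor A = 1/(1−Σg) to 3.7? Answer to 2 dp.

0.41

Current total gain = 0.3188.
Target gain for A = 3.7: g* = 1 − 1/3.7 = 0.7297.
Additional gain needed = 0.7297 − 0.3188 = 0.41.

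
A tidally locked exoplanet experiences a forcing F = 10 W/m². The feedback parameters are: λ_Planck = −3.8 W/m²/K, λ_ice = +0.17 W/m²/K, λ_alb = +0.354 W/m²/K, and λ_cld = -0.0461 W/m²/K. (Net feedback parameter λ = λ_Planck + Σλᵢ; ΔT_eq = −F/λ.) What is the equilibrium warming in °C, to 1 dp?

Net feedback parameter λ = (−3.8) + (+0.17) + (+0.354) + (-0.0461) = -3.3221 W/m²/K.
ΔT = −F/λ = −10/(-3.3221) = 3.0 °C.

3.0 °C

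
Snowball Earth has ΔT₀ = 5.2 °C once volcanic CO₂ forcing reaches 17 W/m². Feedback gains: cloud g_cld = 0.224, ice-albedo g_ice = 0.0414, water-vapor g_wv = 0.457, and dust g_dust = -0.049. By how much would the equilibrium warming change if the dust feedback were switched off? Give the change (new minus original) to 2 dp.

2.81 °C

Original: g = 0.6734, ΔT = 5.2/(1−0.6734) = 15.9216 °C.
Without dust: g' = 0.7224, ΔT' = 5.2/(1−0.7224) = 18.7320 °C.
Change = 18.7320 − 15.9216 = 2.81 °C.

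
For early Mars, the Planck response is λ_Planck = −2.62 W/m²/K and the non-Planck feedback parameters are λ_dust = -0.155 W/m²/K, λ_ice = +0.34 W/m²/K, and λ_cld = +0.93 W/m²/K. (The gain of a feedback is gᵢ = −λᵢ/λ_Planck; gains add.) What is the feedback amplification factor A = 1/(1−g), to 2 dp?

1.74

Convert to gains: g_dust = -0.155/2.62 = -0.05916; g_ice = 0.34/2.62 = 0.1298; g_cld = 0.93/2.62 = 0.355.
Total gain g = 0.42564.
A = 1/(1 − 0.42564) = 1.74.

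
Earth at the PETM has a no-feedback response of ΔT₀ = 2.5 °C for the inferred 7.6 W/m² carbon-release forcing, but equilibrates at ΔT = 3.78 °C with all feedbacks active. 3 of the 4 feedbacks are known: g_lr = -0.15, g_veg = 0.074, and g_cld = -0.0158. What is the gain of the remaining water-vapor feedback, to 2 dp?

Amplification A = ΔT/ΔT₀ = 3.78/2.5 = 1.512.
Total gain g = 1 − 1/A = 1 − 1/1.512 = 0.3386.
Known gains sum to -0.15 + 0.074 − 0.0158 = -0.0918.
g_wv = 0.3386 + 0.0918 = 0.43.

0.43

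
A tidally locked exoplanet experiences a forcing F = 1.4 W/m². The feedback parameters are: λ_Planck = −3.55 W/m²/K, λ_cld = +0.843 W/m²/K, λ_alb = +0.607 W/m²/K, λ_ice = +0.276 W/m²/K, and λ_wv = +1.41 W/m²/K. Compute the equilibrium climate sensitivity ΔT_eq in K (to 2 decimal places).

3.38 K

Net feedback parameter λ = (−3.55) + (+0.843) + (+0.607) + (+0.276) + (+1.41) = -0.414 W/m²/K.
ΔT = −F/λ = −1.4/(-0.414) = 3.38 K.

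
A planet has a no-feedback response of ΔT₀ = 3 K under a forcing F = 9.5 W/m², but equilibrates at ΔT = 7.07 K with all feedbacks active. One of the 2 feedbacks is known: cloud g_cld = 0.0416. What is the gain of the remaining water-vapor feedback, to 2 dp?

Amplification A = ΔT/ΔT₀ = 7.07/3 = 2.357.
Total gain g = 1 − 1/A = 1 − 1/2.357 = 0.5757.
The known gain is 0.0416.
g_wv = 0.5757 − 0.0416 = 0.53.

0.53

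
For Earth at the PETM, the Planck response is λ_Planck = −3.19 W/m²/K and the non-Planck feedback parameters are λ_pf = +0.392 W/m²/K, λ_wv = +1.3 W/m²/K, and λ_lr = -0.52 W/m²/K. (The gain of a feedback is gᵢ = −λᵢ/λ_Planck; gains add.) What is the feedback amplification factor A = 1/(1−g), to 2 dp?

1.58

Convert to gains: g_pf = 0.392/3.19 = 0.1229; g_wv = 1.3/3.19 = 0.4075; g_lr = -0.52/3.19 = -0.163.
Total gain g = 0.3674.
A = 1/(1 − 0.3674) = 1.58.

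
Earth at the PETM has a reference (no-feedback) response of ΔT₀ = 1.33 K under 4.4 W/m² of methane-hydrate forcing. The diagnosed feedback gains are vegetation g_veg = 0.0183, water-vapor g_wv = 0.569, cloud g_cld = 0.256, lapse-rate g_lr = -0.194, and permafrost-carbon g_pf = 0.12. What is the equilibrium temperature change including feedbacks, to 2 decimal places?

Total gain g = 0.0183 + 0.569 + 0.256 − 0.194 + 0.12 = 0.7693.
Amplification A = 1/(1 − 0.7693) = 4.335.
ΔT = 1.33 × 4.335 = 5.77 K.

5.77 K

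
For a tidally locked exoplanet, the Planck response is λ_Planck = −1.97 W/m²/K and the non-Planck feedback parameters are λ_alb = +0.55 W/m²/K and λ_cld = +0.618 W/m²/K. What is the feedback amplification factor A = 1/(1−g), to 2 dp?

Convert to gains: g_alb = 0.55/1.97 = 0.2792; g_cld = 0.618/1.97 = 0.3137.
Total gain g = 0.5929.
A = 1/(1 − 0.5929) = 2.46.

2.46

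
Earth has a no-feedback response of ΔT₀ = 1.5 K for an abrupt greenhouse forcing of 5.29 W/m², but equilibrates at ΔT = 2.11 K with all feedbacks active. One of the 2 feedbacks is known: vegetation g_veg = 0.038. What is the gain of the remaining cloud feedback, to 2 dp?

0.25

Amplification A = ΔT/ΔT₀ = 2.11/1.5 = 1.407.
Total gain g = 1 − 1/A = 1 − 1/1.407 = 0.2893.
The known gain is 0.038.
g_cld = 0.2893 − 0.038 = 0.25.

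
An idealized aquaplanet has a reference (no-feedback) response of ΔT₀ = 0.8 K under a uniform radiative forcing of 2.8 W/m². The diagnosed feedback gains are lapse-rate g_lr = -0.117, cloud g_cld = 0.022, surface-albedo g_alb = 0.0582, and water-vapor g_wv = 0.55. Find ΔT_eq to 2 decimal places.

Total gain g = -0.117 + 0.022 + 0.0582 + 0.55 = 0.5132.
Amplification A = 1/(1 − 0.5132) = 2.054.
ΔT = 0.8 × 2.054 = 1.64 K.

1.64 K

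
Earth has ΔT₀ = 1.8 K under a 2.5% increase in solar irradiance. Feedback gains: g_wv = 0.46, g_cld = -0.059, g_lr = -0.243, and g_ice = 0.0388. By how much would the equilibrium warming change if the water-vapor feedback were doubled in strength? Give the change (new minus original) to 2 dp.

3.00 K

Original: g = 0.1968, ΔT = 1.8/(1−0.1968) = 2.2410 K.
With doubled water-vapor: g' = 0.6568, ΔT' = 1.8/(1−0.6568) = 5.2448 K.
Change = 5.2448 − 2.2410 = 3.00 K.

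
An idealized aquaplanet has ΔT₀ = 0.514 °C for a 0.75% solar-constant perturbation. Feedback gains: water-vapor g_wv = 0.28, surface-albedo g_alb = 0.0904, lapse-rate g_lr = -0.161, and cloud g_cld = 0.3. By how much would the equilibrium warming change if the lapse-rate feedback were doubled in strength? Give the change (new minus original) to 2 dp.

-0.26 °C

Original: g = 0.5094, ΔT = 0.514/(1−0.5094) = 1.0477 °C.
With doubled lapse-rate: g' = 0.3484, ΔT' = 0.514/(1−0.3484) = 0.7888 °C.
Change = 0.7888 − 1.0477 = -0.26 °C.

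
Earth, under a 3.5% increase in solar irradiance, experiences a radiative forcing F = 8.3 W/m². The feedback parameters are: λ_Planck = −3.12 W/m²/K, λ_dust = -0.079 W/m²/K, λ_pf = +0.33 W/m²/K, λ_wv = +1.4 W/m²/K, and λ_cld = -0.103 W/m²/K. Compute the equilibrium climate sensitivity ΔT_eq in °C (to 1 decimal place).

5.3 °C

Net feedback parameter λ = (−3.12) + (-0.079) + (+0.33) + (+1.4) + (-0.103) = -1.572 W/m²/K.
ΔT = −F/λ = −8.3/(-1.572) = 5.3 °C.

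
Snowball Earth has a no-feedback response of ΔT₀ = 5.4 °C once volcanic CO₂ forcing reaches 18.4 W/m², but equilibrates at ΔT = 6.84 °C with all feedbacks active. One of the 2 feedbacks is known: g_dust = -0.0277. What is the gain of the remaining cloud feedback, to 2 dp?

0.24

Amplification A = ΔT/ΔT₀ = 6.84/5.4 = 1.267.
Total gain g = 1 − 1/A = 1 − 1/1.267 = 0.2107.
The known gain is -0.0277.
g_cld = 0.2107 + 0.0277 = 0.24.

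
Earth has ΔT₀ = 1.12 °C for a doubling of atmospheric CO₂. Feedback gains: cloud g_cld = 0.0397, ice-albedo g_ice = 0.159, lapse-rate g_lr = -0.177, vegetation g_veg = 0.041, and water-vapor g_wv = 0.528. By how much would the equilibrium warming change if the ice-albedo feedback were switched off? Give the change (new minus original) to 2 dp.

-0.77 °C

Original: g = 0.5907, ΔT = 1.12/(1−0.5907) = 2.7364 °C.
Without ice-albedo: g' = 0.4317, ΔT' = 1.12/(1−0.4317) = 1.9708 °C.
Change = 1.9708 − 2.7364 = -0.77 °C.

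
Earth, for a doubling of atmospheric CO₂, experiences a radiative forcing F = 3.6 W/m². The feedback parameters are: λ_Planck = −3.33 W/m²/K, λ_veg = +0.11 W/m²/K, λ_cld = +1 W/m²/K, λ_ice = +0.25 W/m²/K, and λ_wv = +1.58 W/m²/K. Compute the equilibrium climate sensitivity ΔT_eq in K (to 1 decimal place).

9.2 K

Net feedback parameter λ = (−3.33) + (+0.11) + (+1) + (+0.25) + (+1.58) = -0.39 W/m²/K.
ΔT = −F/λ = −3.6/(-0.39) = 9.2 K.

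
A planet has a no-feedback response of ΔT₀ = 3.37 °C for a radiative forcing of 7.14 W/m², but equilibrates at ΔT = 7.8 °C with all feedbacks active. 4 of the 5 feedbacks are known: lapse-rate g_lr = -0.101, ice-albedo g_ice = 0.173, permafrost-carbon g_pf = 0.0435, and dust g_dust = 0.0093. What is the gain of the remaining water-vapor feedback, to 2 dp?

Amplification A = ΔT/ΔT₀ = 7.8/3.37 = 2.315.
Total gain g = 1 − 1/A = 1 − 1/2.315 = 0.568.
Known gains sum to -0.101 + 0.173 + 0.0435 + 0.0093 = 0.1248.
g_wv = 0.568 − 0.1248 = 0.44.

0.44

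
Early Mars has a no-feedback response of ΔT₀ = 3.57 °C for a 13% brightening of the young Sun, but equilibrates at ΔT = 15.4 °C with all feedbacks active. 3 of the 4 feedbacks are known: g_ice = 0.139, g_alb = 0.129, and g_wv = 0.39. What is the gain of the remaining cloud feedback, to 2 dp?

0.11

Amplification A = ΔT/ΔT₀ = 15.4/3.57 = 4.314.
Total gain g = 1 − 1/A = 1 − 1/4.314 = 0.7682.
Known gains sum to 0.139 + 0.129 + 0.39 = 0.658.
g_cld = 0.7682 − 0.658 = 0.11.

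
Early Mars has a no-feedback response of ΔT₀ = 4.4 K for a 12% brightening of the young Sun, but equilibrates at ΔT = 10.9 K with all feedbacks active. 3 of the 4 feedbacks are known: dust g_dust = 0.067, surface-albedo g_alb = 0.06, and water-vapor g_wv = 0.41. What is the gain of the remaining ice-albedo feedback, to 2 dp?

0.06

Amplification A = ΔT/ΔT₀ = 10.9/4.4 = 2.477.
Total gain g = 1 − 1/A = 1 − 1/2.477 = 0.5963.
Known gains sum to 0.067 + 0.06 + 0.41 = 0.537.
g_ice = 0.5963 − 0.537 = 0.06.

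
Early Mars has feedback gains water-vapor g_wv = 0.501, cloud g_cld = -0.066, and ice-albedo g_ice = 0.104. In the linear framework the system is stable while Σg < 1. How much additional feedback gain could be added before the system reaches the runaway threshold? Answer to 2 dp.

Current total gain = 0.501 − 0.066 + 0.104 = 0.539.
Margin to runaway = 1 − 0.539 = 0.46.

0.46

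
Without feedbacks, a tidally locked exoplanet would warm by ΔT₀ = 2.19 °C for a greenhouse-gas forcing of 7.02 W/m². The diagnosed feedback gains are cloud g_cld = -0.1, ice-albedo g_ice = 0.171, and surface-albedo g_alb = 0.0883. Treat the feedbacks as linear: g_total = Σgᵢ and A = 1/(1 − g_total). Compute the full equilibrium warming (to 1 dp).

Total gain g = -0.1 + 0.171 + 0.0883 = 0.1593.
Amplification A = 1/(1 − 0.1593) = 1.189.
ΔT = 2.19 × 1.189 = 2.6 °C.

2.6 °C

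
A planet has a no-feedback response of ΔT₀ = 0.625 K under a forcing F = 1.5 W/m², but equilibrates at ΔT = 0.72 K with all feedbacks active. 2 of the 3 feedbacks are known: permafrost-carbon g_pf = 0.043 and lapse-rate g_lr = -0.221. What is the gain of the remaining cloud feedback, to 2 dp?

Amplification A = ΔT/ΔT₀ = 0.72/0.625 = 1.152.
Total gain g = 1 − 1/A = 1 − 1/1.152 = 0.1319.
Known gains sum to 0.043 − 0.221 = -0.178.
g_cld = 0.1319 + 0.178 = 0.31.

0.31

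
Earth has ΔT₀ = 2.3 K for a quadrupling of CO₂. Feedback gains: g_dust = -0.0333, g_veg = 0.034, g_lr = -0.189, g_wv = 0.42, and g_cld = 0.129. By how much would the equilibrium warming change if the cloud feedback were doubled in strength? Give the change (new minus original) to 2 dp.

0.91 K

Original: g = 0.3607, ΔT = 2.3/(1−0.3607) = 3.5977 K.
With doubled cloud: g' = 0.4897, ΔT' = 2.3/(1−0.4897) = 4.5072 K.
Change = 4.5072 − 3.5977 = 0.91 K.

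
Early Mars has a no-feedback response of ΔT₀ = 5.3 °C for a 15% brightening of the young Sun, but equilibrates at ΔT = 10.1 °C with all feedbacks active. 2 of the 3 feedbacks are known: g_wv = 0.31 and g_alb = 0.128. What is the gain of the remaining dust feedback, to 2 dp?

Amplification A = ΔT/ΔT₀ = 10.1/5.3 = 1.906.
Total gain g = 1 − 1/A = 1 − 1/1.906 = 0.4753.
Known gains sum to 0.31 + 0.128 = 0.438.
g_dust = 0.4753 − 0.438 = 0.04.

0.04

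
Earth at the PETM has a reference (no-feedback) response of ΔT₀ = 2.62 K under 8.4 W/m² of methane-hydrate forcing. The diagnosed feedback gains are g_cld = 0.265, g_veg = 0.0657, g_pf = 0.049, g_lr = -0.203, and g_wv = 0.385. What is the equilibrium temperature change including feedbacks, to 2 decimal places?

Total gain g = 0.265 + 0.0657 + 0.049 − 0.203 + 0.385 = 0.5617.
Amplification A = 1/(1 − 0.5617) = 2.282.
ΔT = 2.62 × 2.282 = 5.98 K.

5.98 K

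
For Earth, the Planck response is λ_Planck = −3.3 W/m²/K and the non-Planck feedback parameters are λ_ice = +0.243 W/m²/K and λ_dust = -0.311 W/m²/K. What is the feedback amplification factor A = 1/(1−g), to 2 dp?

Convert to gains: g_ice = 0.243/3.3 = 0.07364; g_dust = -0.311/3.3 = -0.09424.
Total gain g = -0.0206.
A = 1/(1 + 0.0206) = 0.98.

0.98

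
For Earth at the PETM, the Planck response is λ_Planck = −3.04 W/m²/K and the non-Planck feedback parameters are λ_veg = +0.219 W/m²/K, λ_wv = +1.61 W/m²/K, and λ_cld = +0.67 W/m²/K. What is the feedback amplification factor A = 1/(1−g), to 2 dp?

Convert to gains: g_veg = 0.219/3.04 = 0.07204; g_wv = 1.61/3.04 = 0.5296; g_cld = 0.67/3.04 = 0.2204.
Total gain g = 0.82204.
A = 1/(1 − 0.82204) = 5.62.

5.62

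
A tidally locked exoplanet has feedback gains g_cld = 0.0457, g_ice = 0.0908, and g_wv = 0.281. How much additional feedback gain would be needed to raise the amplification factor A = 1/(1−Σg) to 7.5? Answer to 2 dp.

0.45

Current total gain = 0.4175.
Target gain for A = 7.5: g* = 1 − 1/7.5 = 0.8667.
Additional gain needed = 0.8667 − 0.4175 = 0.45.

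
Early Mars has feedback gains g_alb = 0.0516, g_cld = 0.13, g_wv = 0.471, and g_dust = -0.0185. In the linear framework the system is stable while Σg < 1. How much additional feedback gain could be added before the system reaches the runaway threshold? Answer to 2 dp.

0.37

Current total gain = 0.0516 + 0.13 + 0.471 − 0.0185 = 0.6341.
Margin to runaway = 1 − 0.6341 = 0.37.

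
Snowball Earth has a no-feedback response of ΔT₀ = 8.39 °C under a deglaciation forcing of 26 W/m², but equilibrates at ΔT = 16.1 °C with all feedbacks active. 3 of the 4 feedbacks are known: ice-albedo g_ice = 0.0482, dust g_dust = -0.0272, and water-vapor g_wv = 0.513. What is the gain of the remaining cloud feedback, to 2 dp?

Amplification A = ΔT/ΔT₀ = 16.1/8.39 = 1.919.
Total gain g = 1 − 1/A = 1 − 1/1.919 = 0.4789.
Known gains sum to 0.0482 − 0.0272 + 0.513 = 0.534.
g_cld = 0.4789 − 0.534 = -0.06.

-0.06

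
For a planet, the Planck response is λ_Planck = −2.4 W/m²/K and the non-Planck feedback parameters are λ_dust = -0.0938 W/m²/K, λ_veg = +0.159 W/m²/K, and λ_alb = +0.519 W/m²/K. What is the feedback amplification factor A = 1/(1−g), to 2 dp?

Convert to gains: g_dust = -0.0938/2.4 = -0.03908; g_veg = 0.159/2.4 = 0.06625; g_alb = 0.519/2.4 = 0.2163.
Total gain g = 0.24347.
A = 1/(1 − 0.24347) = 1.32.

1.32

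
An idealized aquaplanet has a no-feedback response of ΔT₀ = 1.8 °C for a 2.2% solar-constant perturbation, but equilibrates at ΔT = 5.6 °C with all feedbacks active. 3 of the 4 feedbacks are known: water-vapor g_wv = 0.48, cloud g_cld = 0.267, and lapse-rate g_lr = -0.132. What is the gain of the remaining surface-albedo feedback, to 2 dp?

Amplification A = ΔT/ΔT₀ = 5.6/1.8 = 3.111.
Total gain g = 1 − 1/A = 1 − 1/3.111 = 0.6786.
Known gains sum to 0.48 + 0.267 − 0.132 = 0.615.
g_alb = 0.6786 − 0.615 = 0.06.

0.06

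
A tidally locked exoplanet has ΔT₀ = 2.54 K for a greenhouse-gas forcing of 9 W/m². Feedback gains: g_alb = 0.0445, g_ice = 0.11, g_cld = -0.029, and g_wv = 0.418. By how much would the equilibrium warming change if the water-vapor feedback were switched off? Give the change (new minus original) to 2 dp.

Original: g = 0.5435, ΔT = 2.54/(1−0.5435) = 5.5641 K.
Without water-vapor: g' = 0.1255, ΔT' = 2.54/(1−0.1255) = 2.9045 K.
Change = 2.9045 − 5.5641 = -2.66 K.

-2.66 K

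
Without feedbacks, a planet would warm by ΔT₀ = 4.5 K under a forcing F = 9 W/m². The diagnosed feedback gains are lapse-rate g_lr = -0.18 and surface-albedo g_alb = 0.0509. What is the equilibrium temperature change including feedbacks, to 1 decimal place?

4.0 K

Total gain g = -0.18 + 0.0509 = -0.1291.
Amplification A = 1/(1 + 0.1291) = 0.8857.
ΔT = 4.5 × 0.8857 = 4.0 K.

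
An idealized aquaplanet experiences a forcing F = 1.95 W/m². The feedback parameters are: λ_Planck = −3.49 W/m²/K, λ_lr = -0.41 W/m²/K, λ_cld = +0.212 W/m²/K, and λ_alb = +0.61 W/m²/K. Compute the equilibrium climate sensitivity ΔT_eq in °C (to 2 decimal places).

0.63 °C

Net feedback parameter λ = (−3.49) + (-0.41) + (+0.212) + (+0.61) = -3.078 W/m²/K.
ΔT = −F/λ = −1.95/(-3.078) = 0.63 °C.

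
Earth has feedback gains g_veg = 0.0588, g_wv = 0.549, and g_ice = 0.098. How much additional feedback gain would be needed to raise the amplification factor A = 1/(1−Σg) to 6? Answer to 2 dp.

0.13

Current total gain = 0.7058.
Target gain for A = 6: g* = 1 − 1/6 = 0.8333.
Additional gain needed = 0.8333 − 0.7058 = 0.13.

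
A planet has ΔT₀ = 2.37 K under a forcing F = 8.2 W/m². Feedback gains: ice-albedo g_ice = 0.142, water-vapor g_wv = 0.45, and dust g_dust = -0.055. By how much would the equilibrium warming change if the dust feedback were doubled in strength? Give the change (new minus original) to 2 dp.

-0.54 K

Original: g = 0.537, ΔT = 2.37/(1−0.537) = 5.1188 K.
With doubled dust: g' = 0.482, ΔT' = 2.37/(1−0.482) = 4.5753 K.
Change = 4.5753 − 5.1188 = -0.54 K.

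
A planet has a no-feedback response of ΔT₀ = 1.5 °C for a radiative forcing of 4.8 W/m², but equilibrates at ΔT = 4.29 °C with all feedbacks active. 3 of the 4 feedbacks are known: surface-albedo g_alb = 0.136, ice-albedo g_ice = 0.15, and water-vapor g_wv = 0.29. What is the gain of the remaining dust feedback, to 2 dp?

Amplification A = ΔT/ΔT₀ = 4.29/1.5 = 2.86.
Total gain g = 1 − 1/A = 1 − 1/2.86 = 0.6503.
Known gains sum to 0.136 + 0.15 + 0.29 = 0.576.
g_dust = 0.6503 − 0.576 = 0.07.

0.07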